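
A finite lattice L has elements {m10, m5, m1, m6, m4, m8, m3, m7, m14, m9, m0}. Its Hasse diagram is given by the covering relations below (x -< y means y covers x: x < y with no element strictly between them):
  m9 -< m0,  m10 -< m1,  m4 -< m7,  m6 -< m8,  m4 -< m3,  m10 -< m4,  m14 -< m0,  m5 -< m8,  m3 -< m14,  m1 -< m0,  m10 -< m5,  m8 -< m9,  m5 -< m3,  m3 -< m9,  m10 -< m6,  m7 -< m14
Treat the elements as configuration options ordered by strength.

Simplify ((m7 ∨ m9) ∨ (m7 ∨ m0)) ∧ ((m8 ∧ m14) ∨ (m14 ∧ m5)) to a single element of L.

m7 ∨ m9 = m0
m7 ∨ m0 = m0
m0 ∨ m0 = m0
m8 ∧ m14 = m5
m14 ∧ m5 = m5
m5 ∨ m5 = m5
m0 ∧ m5 = m5

m5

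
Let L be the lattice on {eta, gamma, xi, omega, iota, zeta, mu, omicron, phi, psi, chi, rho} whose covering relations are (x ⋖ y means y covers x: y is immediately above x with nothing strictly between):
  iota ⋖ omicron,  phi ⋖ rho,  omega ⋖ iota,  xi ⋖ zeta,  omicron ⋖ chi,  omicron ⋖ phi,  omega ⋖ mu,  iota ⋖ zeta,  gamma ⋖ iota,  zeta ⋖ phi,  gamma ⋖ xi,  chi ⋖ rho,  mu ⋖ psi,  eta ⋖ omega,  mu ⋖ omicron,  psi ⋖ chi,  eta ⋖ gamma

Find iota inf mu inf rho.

Common lower bounds of {iota, mu, rho}: eta, omega.
The greatest among these is omega.

omega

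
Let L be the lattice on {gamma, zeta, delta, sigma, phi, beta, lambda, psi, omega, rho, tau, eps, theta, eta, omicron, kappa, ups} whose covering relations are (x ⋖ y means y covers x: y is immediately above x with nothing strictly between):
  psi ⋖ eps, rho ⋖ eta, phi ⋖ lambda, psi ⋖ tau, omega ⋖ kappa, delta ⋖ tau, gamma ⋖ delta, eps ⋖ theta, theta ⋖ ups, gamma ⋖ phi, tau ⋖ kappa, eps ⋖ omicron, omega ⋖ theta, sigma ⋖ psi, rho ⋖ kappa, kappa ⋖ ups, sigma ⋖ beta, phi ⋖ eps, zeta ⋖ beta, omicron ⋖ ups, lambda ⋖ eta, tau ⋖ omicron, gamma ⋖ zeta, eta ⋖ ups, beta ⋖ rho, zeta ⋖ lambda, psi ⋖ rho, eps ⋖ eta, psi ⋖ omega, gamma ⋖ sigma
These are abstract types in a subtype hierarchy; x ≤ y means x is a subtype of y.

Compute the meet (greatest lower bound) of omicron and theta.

eps

Common lower bounds of {omicron, theta}: eps, gamma, phi, psi, sigma.
The greatest among these is eps.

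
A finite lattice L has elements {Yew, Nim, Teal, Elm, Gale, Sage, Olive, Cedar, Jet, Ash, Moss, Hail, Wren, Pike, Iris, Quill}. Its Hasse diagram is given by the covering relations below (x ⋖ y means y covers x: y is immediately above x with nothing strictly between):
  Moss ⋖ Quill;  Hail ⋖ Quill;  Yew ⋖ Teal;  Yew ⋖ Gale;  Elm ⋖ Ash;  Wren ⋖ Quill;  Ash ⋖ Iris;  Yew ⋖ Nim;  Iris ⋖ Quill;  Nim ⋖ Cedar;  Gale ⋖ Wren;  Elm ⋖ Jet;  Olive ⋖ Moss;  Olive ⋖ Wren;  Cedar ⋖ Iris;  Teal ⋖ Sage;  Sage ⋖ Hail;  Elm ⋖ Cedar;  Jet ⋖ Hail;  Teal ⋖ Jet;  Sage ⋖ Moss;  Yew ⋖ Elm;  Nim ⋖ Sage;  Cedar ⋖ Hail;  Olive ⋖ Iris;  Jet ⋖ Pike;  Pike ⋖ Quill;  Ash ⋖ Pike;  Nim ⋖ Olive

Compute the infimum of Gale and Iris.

Common lower bounds of {Gale, Iris}: Yew.
The greatest among these is Yew.

Yew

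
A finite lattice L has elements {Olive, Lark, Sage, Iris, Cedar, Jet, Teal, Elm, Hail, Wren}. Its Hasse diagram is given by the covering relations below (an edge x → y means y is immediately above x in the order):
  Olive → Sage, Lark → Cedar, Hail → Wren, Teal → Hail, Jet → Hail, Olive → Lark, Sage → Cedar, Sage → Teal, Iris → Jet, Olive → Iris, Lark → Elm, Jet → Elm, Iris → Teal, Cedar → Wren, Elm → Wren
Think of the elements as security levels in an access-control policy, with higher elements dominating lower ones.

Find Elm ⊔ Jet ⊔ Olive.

Common upper bounds of {Elm, Jet, Olive}: Elm, Wren.
The least among these is Elm.

Elm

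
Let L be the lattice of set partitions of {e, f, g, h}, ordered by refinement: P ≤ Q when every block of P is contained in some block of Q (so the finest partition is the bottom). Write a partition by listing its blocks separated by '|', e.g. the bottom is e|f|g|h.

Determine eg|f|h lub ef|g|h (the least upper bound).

efg|h

The join of eg|f|h and ef|g|h merges any blocks that overlap across the partitions, giving efg|h.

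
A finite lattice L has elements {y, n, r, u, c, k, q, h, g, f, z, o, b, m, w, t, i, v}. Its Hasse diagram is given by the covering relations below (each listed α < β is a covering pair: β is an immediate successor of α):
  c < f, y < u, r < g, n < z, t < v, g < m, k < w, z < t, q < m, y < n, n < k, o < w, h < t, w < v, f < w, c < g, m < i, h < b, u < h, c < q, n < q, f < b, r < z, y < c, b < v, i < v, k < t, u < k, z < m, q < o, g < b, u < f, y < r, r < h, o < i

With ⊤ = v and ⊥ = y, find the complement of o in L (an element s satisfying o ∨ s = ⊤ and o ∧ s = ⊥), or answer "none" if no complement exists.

h

Need s with o ∨ s = v and o ∧ s = y.
Checking each element gives: h.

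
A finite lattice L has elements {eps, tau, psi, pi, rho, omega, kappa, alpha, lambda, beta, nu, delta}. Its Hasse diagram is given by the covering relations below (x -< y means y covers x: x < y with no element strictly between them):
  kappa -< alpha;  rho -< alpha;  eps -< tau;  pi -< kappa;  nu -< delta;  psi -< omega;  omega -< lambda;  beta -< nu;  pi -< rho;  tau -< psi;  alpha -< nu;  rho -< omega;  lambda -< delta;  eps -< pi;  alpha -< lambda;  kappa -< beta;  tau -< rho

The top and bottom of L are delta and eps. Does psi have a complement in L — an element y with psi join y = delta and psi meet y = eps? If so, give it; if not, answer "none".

beta

Need y with psi ∨ y = delta and psi ∧ y = eps.
Checking each element gives: beta.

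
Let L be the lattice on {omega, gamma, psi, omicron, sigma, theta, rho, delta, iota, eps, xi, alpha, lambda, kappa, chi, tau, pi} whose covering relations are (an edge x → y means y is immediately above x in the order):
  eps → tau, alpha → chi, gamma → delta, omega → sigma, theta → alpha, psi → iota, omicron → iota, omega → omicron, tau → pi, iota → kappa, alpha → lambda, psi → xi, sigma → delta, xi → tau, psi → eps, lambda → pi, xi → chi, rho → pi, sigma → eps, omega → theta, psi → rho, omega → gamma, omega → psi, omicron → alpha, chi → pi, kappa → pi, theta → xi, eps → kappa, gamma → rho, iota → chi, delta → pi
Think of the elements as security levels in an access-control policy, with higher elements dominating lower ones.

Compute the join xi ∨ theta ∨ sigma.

tau

Common upper bounds of {xi, theta, sigma}: pi, tau.
The least among these is tau.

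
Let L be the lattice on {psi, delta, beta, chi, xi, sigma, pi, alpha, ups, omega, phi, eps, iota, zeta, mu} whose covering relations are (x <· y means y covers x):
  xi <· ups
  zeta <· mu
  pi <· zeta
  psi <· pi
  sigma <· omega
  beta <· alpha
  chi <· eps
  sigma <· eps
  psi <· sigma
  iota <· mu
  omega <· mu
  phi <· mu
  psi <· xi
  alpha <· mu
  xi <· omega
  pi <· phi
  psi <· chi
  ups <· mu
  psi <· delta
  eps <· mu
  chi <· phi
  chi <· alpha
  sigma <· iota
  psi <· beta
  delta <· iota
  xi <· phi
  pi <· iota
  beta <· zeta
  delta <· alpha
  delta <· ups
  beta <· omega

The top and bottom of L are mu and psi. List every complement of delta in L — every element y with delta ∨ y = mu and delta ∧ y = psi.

Need y with delta ∨ y = mu and delta ∧ y = psi.
Checking each element gives: eps, omega, phi, zeta.

eps, omega, phi, zeta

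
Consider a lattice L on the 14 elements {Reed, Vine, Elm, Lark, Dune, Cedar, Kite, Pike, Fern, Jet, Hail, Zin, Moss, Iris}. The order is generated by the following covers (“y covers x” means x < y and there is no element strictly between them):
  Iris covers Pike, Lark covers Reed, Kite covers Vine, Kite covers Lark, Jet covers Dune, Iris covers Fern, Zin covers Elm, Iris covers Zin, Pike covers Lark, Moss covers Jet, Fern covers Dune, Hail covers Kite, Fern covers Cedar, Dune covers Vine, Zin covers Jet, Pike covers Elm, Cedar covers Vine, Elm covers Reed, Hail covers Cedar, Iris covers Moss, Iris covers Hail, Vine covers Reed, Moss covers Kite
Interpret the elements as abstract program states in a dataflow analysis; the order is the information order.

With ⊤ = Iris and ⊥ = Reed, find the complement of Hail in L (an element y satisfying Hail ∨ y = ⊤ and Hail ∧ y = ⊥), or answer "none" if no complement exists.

Need y with Hail ∨ y = Iris and Hail ∧ y = Reed.
Checking each element gives: Elm.

Elm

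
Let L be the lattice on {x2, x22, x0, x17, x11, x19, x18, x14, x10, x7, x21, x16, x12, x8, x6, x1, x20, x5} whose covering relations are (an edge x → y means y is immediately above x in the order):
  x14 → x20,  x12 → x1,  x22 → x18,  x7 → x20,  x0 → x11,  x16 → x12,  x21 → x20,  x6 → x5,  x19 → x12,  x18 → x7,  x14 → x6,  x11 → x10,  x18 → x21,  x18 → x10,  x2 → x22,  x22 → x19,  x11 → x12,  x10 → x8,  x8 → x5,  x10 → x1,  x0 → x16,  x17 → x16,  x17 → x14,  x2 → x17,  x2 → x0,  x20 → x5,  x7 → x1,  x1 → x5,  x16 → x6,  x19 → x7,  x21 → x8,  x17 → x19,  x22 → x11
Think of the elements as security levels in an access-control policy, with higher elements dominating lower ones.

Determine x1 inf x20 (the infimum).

x7

Common lower bounds of {x1, x20}: x17, x18, x19, x2, x22, x7.
The greatest among these is x7.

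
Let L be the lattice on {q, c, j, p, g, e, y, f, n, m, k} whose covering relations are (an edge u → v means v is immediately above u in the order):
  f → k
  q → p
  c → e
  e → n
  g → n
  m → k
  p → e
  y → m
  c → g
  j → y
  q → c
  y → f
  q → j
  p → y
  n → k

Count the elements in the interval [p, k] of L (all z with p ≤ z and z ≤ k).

7

The interval [p, k] = {e, f, k, m, n, p, y}, which has 7 elements.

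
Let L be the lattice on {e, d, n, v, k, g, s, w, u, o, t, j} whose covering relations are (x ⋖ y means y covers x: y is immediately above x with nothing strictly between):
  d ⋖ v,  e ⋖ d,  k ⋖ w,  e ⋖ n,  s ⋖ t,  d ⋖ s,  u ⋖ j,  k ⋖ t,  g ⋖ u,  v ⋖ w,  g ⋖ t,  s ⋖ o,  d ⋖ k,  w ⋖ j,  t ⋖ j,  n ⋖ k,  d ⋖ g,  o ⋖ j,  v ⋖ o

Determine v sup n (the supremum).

Common upper bounds of {v, n}: j, w.
The least among these is w.

w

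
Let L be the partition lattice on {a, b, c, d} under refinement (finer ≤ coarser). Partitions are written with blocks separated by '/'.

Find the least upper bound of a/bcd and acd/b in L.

abcd

The join of a/bcd and acd/b merges any blocks that overlap across the partitions, giving abcd.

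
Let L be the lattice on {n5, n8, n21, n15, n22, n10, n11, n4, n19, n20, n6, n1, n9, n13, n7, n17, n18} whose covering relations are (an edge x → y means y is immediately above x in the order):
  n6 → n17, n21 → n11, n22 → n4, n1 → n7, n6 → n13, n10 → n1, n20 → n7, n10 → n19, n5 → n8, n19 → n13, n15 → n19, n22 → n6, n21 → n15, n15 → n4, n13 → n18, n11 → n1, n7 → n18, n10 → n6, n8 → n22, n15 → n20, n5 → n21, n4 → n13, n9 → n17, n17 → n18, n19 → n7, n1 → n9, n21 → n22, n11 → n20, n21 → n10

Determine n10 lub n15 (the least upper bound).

Common upper bounds of {n10, n15}: n13, n18, n19, n7.
The least among these is n19.

n19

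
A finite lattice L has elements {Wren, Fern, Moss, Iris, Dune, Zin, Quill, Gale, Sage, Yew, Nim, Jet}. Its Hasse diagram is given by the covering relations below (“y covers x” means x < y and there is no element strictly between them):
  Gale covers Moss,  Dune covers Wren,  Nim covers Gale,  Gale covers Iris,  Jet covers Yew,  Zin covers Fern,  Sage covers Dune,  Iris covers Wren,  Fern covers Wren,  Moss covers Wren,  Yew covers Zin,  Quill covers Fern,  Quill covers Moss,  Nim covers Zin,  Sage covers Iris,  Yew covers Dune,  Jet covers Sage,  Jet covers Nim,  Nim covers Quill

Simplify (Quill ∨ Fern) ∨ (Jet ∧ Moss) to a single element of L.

Quill

Quill ∨ Fern = Quill
Jet ∧ Moss = Moss
Quill ∨ Moss = Quill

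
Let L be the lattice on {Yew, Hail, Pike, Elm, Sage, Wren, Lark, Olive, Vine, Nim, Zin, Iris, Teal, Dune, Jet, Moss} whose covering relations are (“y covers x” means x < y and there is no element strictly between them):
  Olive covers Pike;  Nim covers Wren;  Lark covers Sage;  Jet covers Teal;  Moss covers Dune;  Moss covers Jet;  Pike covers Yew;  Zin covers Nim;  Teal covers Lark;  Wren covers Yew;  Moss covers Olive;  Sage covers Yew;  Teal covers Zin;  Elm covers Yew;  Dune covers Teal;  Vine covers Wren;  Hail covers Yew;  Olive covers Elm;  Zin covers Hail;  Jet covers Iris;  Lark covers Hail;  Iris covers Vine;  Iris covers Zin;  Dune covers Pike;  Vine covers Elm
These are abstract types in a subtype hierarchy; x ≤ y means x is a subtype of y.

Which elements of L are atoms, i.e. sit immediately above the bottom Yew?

The atoms are exactly the elements that cover Yew: Elm, Hail, Pike, Sage, Wren.

Elm, Hail, Pike, Sage, Wren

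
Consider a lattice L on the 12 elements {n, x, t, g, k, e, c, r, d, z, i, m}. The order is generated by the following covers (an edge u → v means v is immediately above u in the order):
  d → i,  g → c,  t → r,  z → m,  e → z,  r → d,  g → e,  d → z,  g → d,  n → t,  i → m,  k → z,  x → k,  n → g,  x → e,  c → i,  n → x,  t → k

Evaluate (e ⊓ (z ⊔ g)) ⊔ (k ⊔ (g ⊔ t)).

z ∨ g = z
e ∧ z = e
g ∨ t = d
k ∨ d = z
e ∨ z = z

z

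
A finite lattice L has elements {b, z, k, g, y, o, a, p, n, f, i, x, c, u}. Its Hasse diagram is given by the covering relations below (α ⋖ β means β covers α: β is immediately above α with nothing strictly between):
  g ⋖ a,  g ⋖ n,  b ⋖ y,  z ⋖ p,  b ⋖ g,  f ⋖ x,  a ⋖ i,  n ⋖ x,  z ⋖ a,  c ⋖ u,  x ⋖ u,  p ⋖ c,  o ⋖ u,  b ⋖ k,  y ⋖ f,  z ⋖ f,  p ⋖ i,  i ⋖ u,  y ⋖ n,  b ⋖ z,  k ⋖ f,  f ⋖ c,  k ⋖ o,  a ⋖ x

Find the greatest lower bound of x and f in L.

Common lower bounds of {x, f}: b, f, k, y, z.
The greatest among these is f.

f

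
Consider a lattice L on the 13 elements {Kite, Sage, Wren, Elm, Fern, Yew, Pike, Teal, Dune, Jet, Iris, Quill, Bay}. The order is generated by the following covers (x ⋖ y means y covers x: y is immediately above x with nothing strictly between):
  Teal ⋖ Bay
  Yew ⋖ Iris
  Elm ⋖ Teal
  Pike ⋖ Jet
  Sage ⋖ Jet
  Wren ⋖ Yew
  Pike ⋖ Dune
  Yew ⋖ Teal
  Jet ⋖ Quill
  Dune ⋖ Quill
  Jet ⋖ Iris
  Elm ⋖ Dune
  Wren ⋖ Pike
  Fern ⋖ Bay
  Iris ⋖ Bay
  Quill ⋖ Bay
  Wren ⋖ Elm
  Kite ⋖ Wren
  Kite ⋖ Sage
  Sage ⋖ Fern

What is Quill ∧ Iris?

Common lower bounds of {Quill, Iris}: Jet, Kite, Pike, Sage, Wren.
The greatest among these is Jet.

Jet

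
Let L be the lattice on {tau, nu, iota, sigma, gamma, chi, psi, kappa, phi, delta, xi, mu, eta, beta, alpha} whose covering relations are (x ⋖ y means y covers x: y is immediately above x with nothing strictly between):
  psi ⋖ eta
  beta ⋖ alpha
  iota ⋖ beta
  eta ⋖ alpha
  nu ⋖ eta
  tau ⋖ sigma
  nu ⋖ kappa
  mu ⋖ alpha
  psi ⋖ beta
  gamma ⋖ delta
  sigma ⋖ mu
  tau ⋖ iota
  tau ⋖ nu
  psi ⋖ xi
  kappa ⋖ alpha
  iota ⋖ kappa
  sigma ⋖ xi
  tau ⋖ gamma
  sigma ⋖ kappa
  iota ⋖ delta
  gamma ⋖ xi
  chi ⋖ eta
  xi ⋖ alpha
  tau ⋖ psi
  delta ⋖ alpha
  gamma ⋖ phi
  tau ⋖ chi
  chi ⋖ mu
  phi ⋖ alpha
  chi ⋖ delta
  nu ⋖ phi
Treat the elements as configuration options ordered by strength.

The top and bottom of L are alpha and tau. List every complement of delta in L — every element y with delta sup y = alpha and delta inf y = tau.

nu, psi, sigma

Need y with delta ∨ y = alpha and delta ∧ y = tau.
Checking each element gives: nu, psi, sigma.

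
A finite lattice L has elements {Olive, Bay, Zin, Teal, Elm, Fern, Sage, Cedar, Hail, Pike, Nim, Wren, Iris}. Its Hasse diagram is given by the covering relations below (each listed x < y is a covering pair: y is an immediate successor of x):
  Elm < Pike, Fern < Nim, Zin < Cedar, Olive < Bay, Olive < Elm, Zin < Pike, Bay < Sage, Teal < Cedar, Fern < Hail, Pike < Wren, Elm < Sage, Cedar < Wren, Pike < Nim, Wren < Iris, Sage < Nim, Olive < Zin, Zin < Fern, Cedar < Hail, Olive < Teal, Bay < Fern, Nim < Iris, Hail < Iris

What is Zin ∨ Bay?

Fern

Common upper bounds of {Zin, Bay}: Fern, Hail, Iris, Nim.
The least among these is Fern.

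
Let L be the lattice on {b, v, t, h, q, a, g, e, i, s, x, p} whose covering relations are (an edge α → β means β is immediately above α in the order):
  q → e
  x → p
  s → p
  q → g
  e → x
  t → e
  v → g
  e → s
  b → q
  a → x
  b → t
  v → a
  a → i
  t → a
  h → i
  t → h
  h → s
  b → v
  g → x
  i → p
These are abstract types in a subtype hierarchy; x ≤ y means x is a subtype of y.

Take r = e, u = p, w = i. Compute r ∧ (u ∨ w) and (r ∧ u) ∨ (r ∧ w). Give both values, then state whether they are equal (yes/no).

e; e; yes

u ∨ w = p, so r ∧ (u ∨ w) = e ∧ p = e.
r ∧ u = e and r ∧ w = t, so (r ∧ u) ∨ (r ∧ w) = e ∨ t = e.
Equal: yes.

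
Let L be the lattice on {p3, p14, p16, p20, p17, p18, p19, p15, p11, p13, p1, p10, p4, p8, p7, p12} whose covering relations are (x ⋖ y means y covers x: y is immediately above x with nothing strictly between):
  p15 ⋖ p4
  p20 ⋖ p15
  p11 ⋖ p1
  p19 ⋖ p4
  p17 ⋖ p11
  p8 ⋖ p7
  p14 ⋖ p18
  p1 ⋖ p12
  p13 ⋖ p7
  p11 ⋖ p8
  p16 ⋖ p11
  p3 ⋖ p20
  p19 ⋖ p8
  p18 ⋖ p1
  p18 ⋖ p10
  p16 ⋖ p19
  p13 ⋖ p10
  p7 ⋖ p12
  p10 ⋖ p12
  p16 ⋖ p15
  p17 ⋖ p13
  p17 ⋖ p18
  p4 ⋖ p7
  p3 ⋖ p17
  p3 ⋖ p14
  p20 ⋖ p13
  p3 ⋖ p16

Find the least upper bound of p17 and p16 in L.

Common upper bounds of {p17, p16}: p1, p11, p12, p7, p8.
The least among these is p11.

p11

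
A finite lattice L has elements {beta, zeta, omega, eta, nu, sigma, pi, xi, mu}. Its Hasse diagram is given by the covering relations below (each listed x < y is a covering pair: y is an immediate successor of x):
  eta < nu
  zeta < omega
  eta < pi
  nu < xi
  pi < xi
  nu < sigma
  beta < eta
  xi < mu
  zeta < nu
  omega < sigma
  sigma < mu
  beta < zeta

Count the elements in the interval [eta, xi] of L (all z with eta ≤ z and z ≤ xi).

The interval [eta, xi] = {eta, nu, pi, xi}, which has 4 elements.

4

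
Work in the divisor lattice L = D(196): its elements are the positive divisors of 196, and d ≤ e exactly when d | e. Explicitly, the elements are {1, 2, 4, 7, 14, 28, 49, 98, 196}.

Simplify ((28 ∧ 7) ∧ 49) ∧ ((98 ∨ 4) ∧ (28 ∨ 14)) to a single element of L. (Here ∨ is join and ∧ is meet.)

28 ∧ 7 = 7
7 ∧ 49 = 7
98 ∨ 4 = 196
28 ∨ 14 = 28
196 ∧ 28 = 28
7 ∧ 28 = 7

7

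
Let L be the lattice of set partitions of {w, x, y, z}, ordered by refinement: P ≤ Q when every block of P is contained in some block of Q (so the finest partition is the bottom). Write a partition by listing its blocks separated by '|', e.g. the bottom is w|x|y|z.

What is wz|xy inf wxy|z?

The meet (common refinement) of wz|xy and wxy|z intersects blocks pairwise, giving w|xy|z.

w|xy|z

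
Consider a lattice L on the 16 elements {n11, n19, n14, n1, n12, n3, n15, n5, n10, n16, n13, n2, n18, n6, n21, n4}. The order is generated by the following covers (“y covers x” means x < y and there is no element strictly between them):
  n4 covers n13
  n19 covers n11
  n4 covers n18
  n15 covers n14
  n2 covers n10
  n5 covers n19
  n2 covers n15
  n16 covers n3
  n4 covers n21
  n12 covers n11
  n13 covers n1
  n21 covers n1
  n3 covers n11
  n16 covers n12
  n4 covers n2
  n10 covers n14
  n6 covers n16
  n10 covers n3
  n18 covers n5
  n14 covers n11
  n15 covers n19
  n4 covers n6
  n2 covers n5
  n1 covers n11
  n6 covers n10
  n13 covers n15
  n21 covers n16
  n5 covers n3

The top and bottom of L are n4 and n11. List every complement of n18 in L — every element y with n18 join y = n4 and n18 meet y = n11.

n1, n12, n14

Need y with n18 ∨ y = n4 and n18 ∧ y = n11.
Checking each element gives: n1, n12, n14.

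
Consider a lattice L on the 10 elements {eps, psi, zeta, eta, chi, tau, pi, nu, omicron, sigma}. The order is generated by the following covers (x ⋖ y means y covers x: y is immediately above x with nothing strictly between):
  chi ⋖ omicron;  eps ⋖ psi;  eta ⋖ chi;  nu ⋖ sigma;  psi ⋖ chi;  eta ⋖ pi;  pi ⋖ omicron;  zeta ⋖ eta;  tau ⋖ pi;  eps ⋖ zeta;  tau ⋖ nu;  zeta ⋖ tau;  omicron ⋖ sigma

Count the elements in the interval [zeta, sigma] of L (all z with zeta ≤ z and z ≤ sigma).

8

The interval [zeta, sigma] = {chi, eta, nu, omicron, pi, sigma, tau, zeta}, which has 8 elements.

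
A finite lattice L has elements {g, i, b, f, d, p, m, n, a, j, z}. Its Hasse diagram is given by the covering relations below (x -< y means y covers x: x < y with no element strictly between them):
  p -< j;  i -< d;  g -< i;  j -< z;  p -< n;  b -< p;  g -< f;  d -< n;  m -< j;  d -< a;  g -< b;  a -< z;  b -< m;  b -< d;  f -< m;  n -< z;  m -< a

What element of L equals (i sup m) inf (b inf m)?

i ∨ m = a
b ∧ m = b
a ∧ b = b

b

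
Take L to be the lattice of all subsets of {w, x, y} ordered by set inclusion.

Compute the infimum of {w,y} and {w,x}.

Under ⊆, meet is intersection: {w,y} ∩ {w,x} = {w}.

{w}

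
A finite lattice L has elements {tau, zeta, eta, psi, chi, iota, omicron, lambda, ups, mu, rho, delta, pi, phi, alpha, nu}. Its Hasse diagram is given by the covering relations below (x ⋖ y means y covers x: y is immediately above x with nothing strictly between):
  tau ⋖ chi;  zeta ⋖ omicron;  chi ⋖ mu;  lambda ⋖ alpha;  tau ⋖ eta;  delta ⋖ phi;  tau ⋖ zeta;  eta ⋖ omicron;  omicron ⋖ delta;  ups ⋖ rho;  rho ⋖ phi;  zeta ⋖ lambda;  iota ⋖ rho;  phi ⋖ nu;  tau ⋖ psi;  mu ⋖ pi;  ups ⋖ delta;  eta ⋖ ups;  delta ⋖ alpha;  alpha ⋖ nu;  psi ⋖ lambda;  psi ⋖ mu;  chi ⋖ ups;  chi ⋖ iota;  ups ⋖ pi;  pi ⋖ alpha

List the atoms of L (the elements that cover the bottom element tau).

chi, eta, psi, zeta

The atoms are exactly the elements that cover tau: chi, eta, psi, zeta.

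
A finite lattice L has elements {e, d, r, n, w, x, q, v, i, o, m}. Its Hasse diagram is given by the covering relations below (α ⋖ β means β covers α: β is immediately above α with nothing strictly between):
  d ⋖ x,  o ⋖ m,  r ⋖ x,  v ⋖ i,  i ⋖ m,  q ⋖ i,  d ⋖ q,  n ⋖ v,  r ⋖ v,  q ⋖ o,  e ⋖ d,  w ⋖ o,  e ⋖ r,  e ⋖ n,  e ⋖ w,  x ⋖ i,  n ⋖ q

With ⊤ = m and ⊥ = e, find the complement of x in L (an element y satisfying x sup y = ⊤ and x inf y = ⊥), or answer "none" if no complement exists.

Need y with x ∨ y = m and x ∧ y = e.
Checking each element gives: w.

w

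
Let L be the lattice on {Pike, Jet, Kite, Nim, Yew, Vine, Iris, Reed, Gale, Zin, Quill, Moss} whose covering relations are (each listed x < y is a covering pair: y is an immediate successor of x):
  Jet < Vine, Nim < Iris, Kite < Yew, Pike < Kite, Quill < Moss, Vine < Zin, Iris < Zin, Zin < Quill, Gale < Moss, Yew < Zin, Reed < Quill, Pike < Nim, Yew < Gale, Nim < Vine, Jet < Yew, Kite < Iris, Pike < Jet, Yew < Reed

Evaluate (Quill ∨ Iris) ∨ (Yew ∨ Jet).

Quill

Quill ∨ Iris = Quill
Yew ∨ Jet = Yew
Quill ∨ Yew = Quill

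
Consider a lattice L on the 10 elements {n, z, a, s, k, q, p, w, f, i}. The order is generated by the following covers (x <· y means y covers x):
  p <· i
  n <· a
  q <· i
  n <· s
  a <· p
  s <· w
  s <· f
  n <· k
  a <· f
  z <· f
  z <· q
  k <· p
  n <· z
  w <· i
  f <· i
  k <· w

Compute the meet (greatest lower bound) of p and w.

Common lower bounds of {p, w}: k, n.
The greatest among these is k.

k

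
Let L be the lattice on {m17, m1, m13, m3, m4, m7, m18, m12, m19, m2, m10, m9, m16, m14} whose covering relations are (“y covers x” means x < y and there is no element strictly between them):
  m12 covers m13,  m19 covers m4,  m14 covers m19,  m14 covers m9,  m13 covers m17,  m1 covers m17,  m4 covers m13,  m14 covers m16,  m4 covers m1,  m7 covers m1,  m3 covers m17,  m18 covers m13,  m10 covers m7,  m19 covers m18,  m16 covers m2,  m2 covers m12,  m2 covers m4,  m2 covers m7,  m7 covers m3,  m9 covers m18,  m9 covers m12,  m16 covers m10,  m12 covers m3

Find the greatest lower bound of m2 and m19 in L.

m4

Common lower bounds of {m2, m19}: m1, m13, m17, m4.
The greatest among these is m4.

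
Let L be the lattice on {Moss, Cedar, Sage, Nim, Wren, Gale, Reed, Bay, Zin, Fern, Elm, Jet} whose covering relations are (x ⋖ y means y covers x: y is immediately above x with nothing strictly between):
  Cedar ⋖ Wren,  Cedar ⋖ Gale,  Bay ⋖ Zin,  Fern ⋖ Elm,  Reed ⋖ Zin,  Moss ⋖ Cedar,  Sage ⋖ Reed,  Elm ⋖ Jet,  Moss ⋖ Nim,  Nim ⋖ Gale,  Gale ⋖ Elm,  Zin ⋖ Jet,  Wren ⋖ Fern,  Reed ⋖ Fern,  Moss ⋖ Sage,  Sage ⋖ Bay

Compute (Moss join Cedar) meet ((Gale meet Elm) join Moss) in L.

Cedar

Moss ∨ Cedar = Cedar
Gale ∧ Elm = Gale
Gale ∨ Moss = Gale
Cedar ∧ Gale = Cedar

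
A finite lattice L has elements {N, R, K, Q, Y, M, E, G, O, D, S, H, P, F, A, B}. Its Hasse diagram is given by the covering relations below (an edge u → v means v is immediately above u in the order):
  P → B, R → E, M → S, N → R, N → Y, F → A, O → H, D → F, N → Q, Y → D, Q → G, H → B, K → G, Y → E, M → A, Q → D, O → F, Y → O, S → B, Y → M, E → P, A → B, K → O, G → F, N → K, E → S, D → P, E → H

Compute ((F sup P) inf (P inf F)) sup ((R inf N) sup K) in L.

F

F ∨ P = B
P ∧ F = D
B ∧ D = D
R ∧ N = N
N ∨ K = K
D ∨ K = F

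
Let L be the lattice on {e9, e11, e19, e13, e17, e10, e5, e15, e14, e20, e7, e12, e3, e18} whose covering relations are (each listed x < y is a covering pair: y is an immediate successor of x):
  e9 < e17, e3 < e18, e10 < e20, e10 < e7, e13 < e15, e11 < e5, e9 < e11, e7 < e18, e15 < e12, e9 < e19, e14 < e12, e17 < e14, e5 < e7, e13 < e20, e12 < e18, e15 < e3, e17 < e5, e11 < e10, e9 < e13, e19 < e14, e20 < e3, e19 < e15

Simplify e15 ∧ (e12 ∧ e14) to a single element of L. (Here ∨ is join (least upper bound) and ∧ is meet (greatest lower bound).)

e19

e12 ∧ e14 = e14
e15 ∧ e14 = e19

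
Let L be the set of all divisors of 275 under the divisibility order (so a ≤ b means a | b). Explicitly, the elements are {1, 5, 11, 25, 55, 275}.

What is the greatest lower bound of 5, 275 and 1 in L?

1

Common lower bounds of {5, 275, 1}: 1.
The greatest among these is 1.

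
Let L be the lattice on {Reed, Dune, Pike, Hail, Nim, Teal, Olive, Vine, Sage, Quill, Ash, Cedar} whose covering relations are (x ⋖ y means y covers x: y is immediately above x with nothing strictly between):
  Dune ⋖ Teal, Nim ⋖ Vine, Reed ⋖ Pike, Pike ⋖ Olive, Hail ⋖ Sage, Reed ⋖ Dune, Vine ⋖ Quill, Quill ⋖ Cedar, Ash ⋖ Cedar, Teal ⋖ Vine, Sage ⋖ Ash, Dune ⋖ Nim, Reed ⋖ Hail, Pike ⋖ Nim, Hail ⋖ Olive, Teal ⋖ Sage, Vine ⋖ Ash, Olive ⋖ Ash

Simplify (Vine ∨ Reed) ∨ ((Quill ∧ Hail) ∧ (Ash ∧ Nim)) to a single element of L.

Vine ∨ Reed = Vine
Quill ∧ Hail = Reed
Ash ∧ Nim = Nim
Reed ∧ Nim = Reed
Vine ∨ Reed = Vine

Vine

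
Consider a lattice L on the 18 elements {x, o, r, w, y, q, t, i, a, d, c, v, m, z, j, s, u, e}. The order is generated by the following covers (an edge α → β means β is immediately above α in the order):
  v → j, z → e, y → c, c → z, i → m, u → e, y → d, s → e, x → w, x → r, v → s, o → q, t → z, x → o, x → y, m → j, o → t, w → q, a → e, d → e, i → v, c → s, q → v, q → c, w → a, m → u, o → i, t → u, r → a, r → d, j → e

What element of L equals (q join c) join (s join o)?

q ∨ c = c
s ∨ o = s
c ∨ s = s

s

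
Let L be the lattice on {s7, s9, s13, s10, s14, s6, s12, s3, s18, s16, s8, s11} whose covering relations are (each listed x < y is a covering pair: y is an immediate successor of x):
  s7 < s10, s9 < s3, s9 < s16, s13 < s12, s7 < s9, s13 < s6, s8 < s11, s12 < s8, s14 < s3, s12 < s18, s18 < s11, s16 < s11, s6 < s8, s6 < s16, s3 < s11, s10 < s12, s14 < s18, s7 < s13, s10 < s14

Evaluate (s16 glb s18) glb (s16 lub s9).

s13

s16 ∧ s18 = s13
s16 ∨ s9 = s16
s13 ∧ s16 = s13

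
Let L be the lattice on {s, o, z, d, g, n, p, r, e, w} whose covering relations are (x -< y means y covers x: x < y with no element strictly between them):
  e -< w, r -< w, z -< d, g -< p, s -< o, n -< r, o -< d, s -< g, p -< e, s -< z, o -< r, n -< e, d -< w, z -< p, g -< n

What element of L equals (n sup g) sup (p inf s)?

n

n ∨ g = n
p ∧ s = s
n ∨ s = n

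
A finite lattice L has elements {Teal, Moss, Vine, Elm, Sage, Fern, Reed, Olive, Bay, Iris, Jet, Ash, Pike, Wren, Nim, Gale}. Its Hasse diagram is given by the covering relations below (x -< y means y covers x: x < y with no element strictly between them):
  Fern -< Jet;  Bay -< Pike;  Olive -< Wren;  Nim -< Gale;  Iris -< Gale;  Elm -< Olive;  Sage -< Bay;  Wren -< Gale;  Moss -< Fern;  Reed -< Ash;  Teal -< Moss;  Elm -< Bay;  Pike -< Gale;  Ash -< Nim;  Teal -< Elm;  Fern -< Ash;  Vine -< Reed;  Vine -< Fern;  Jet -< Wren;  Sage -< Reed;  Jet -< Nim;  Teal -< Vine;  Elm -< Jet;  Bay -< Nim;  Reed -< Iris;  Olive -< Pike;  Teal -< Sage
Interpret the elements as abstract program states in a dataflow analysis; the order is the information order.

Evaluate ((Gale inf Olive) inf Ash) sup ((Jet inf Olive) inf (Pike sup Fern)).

Elm

Gale ∧ Olive = Olive
Olive ∧ Ash = Teal
Jet ∧ Olive = Elm
Pike ∨ Fern = Gale
Elm ∧ Gale = Elm
Teal ∨ Elm = Elm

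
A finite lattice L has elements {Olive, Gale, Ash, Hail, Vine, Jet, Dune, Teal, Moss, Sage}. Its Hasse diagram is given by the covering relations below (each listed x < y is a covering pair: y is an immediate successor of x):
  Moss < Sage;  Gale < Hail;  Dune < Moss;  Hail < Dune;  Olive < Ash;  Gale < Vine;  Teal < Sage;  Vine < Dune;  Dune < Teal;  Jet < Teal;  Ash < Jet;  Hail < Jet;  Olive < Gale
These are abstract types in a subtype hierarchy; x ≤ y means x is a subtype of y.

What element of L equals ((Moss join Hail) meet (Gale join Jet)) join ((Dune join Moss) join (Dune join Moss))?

Moss ∨ Hail = Moss
Gale ∨ Jet = Jet
Moss ∧ Jet = Hail
Dune ∨ Moss = Moss
Dune ∨ Moss = Moss
Moss ∨ Moss = Moss
Hail ∨ Moss = Moss

Moss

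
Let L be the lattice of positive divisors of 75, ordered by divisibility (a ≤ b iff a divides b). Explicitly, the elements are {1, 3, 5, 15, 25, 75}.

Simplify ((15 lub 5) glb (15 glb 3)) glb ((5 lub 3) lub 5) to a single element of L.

15 ∨ 5 = 15
15 ∧ 3 = 3
15 ∧ 3 = 3
5 ∨ 3 = 15
15 ∨ 5 = 15
3 ∧ 15 = 3

3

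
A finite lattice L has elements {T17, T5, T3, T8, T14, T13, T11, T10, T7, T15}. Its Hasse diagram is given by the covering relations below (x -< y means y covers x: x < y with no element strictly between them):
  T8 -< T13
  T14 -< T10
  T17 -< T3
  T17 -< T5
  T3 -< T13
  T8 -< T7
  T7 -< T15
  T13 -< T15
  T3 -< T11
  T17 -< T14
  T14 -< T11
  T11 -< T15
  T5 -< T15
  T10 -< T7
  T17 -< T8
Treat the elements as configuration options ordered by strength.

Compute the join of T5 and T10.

Common upper bounds of {T5, T10}: T15.
The least among these is T15.

T15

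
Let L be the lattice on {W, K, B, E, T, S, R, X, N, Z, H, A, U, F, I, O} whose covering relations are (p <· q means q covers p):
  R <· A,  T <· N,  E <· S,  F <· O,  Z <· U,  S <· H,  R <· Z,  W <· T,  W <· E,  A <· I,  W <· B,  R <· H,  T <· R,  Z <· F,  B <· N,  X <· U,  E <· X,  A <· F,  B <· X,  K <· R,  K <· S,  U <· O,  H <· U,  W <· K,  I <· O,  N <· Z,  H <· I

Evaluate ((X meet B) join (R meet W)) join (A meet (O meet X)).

X ∧ B = B
R ∧ W = W
B ∨ W = B
O ∧ X = X
A ∧ X = W
B ∨ W = B

B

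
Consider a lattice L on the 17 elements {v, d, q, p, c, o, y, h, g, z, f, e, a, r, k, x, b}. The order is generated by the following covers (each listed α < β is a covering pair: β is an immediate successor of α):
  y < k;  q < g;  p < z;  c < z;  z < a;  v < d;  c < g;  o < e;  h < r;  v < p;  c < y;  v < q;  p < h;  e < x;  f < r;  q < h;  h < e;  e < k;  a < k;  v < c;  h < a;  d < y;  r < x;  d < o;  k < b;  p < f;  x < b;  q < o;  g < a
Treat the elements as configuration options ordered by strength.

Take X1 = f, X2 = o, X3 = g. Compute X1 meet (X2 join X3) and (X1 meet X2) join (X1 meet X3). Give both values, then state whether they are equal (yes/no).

X2 join X3 = k, so X1 meet (X2 join X3) = f meet k = p.
X1 meet X2 = v and X1 meet X3 = v, so (X1 meet X2) join (X1 meet X3) = v join v = v.
Equal: no.

p; v; no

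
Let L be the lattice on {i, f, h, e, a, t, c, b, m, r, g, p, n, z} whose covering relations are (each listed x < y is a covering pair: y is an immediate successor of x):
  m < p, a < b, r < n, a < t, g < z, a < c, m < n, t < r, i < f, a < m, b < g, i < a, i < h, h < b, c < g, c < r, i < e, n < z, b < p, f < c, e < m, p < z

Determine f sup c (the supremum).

Common upper bounds of {f, c}: c, g, n, r, z.
The least among these is c.

c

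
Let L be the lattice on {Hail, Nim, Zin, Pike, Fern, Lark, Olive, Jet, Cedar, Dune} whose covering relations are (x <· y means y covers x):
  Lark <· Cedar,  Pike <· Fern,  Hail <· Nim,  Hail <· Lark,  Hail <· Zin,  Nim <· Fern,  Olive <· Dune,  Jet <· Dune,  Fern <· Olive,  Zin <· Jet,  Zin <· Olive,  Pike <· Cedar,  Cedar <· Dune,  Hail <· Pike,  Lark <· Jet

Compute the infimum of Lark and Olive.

Hail

Common lower bounds of {Lark, Olive}: Hail.
The greatest among these is Hail.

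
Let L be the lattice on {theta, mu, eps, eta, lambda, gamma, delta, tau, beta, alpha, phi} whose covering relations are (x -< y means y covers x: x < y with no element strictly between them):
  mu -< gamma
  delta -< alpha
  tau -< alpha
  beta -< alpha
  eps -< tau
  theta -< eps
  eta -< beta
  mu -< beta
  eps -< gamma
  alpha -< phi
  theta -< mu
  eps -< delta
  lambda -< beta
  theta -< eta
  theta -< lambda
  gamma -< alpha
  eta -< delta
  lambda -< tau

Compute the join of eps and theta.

eps

Common upper bounds of {eps, theta}: alpha, delta, eps, gamma, phi, tau.
The least among these is eps.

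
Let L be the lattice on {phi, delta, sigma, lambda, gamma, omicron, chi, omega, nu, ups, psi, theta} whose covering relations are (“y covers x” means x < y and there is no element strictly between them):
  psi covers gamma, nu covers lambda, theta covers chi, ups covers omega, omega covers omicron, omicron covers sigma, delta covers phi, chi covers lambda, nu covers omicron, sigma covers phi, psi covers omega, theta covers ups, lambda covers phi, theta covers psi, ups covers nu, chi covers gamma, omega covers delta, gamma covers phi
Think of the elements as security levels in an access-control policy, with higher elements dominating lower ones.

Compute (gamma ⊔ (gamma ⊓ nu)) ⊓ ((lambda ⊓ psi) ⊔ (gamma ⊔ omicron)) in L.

gamma ∧ nu = phi
gamma ∨ phi = gamma
lambda ∧ psi = phi
gamma ∨ omicron = psi
phi ∨ psi = psi
gamma ∧ psi = gamma

gamma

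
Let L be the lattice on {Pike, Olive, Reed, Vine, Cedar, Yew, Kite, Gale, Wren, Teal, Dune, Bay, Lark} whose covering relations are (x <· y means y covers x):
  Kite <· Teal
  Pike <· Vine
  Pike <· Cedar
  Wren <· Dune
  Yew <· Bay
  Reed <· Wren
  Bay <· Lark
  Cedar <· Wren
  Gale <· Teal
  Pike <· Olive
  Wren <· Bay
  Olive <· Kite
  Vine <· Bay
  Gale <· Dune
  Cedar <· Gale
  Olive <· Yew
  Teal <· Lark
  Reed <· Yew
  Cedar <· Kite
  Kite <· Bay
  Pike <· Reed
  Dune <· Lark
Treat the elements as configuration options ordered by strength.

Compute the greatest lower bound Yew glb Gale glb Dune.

Pike

Common lower bounds of {Yew, Gale, Dune}: Pike.
The greatest among these is Pike.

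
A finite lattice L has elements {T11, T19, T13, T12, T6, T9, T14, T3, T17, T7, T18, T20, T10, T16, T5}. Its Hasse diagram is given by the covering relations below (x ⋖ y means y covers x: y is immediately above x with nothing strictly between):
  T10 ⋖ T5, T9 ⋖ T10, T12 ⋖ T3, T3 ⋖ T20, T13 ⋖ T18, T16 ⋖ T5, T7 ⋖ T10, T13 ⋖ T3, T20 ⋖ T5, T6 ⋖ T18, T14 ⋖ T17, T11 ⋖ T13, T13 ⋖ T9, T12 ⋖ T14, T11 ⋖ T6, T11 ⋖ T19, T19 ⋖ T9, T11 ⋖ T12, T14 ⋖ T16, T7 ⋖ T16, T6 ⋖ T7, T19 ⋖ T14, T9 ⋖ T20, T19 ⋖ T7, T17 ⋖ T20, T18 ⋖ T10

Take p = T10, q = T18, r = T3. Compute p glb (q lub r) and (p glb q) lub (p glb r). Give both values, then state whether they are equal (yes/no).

T10; T18; no

q lub r = T5, so p glb (q lub r) = T10 glb T5 = T10.
p glb q = T18 and p glb r = T13, so (p glb q) lub (p glb r) = T18 lub T13 = T18.
Equal: no.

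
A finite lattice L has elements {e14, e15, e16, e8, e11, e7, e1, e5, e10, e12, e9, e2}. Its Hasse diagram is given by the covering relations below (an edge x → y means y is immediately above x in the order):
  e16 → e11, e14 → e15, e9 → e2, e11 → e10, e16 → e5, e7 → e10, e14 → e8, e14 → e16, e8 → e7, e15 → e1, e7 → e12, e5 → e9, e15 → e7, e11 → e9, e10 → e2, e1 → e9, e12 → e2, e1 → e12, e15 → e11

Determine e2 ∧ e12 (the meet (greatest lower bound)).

e12

Common lower bounds of {e2, e12}: e1, e12, e14, e15, e7, e8.
The greatest among these is e12.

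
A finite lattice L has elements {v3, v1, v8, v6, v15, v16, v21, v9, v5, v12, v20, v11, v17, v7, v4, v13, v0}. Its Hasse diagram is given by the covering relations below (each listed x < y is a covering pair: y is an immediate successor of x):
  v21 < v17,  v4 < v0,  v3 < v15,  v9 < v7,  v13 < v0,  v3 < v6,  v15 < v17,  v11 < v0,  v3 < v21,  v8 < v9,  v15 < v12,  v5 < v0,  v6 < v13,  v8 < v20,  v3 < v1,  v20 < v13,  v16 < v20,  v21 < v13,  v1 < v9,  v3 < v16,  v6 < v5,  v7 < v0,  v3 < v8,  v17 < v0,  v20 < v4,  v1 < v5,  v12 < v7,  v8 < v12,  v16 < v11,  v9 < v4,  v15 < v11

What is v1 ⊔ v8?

v9

Common upper bounds of {v1, v8}: v0, v4, v7, v9.
The least among these is v9.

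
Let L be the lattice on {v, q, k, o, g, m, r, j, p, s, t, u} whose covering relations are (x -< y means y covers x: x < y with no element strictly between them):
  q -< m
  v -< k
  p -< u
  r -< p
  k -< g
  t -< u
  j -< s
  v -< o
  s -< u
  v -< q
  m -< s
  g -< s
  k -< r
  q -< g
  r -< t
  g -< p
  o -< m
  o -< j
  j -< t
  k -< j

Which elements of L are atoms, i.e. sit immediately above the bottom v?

k, o, q

The atoms are exactly the elements that cover v: k, o, q.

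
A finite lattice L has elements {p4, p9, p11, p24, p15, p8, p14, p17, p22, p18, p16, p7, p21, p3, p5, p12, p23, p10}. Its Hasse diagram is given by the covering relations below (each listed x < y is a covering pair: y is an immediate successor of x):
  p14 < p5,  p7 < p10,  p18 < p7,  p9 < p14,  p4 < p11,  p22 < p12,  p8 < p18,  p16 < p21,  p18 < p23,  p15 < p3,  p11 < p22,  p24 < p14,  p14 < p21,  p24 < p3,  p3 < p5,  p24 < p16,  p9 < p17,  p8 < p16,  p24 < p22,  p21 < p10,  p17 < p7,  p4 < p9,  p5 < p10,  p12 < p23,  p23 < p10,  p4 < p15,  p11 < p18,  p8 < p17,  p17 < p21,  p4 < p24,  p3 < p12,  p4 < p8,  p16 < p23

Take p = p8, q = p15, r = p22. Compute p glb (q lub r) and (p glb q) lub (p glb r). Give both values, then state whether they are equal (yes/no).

p4; p4; yes

q lub r = p12, so p glb (q lub r) = p8 glb p12 = p4.
p glb q = p4 and p glb r = p4, so (p glb q) lub (p glb r) = p4 lub p4 = p4.
Equal: yes.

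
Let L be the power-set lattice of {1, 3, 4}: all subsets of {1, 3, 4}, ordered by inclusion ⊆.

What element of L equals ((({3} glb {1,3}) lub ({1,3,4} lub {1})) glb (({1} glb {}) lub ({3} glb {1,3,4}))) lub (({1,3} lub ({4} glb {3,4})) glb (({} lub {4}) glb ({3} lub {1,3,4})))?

{3,4}

{3} ∧ {1,3} = {3}
{1,3,4} ∨ {1} = {1,3,4}
{3} ∨ {1,3,4} = {1,3,4}
{1} ∧ {} = {}
{3} ∧ {1,3,4} = {3}
{} ∨ {3} = {3}
{1,3,4} ∧ {3} = {3}
{4} ∧ {3,4} = {4}
{1,3} ∨ {4} = {1,3,4}
{} ∨ {4} = {4}
{3} ∨ {1,3,4} = {1,3,4}
{4} ∧ {1,3,4} = {4}
{1,3,4} ∧ {4} = {4}
{3} ∨ {4} = {3,4}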